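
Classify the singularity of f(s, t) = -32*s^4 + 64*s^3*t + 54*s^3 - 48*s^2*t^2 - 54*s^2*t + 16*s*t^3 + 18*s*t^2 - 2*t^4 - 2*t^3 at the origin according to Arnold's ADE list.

The Hessian of f at 0 is [[0, 0], [0, 0]] with rank 0, so corank 2. A Groebner basis of the Jacobian ideal J(f) in C{s,t} is {t^4, s*t^2 - 7*t^3/18, s^2 - 2*s*t/3 + t^2/9}; counting standard monomials gives mu = 6. Corank 2; j^3 = 2*(3*s - t)^3 is a perfect cube, so E-series; the 4-jet and mu = 6 give E_6.

E_6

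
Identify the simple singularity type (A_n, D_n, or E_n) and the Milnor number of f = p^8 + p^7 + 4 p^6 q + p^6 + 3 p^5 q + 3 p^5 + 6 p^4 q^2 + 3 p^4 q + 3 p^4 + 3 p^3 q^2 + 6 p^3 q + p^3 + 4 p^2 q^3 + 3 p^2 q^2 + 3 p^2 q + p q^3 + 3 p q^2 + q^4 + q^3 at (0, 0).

The Hessian of f at 0 is [[0, 0], [0, 0]] with rank 0, so corank 2. A Groebner basis of the Jacobian ideal J(f) in C{p,q} is {3*p^2/4 + 3*p*q/2 + q^4 + q^3/4 + 3*q^2/4, p^3 - 3*p^2/2 - 3*p*q + q^3/2 - 3*q^2/2, p^2*q + 5*p^2/4 + 5*p*q/2 - 7*q^3/12 + 5*q^2/4, -3*p^2/4 + p*q^2 - 3*p*q/2 + 3*q^3/4 - 3*q^2/4}; counting standard monomials gives mu = 7. Corank 2; j^3 = (p + q)^3 is a perfect cube, so E-series; the 4-jet and mu = 7 give E_7.

Type E_7, Milnor number mu = 7.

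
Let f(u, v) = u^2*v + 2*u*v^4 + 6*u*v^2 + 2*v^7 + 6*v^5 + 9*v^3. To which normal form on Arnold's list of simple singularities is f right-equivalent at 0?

D_8

The Hessian of f at 0 is [[0, 0], [0, 0]] with rank 0, so corank 2. A Groebner basis of the Jacobian ideal J(f) in C{u,v} is {-u^2/6 + u*v^3 - 4*u*v - 21*v^2/2, u*v + v^4 + 3*v^2, u^3 - 27*u*v^2 - 54*v^3, u^2*v + 6*u*v^2 + 9*v^3}; counting standard monomials gives mu = 8. Corank 2; j^3 = v*(u + 3*v)^2 has shape L^2 M (L != M), so D-series; mu = 8 gives D_8.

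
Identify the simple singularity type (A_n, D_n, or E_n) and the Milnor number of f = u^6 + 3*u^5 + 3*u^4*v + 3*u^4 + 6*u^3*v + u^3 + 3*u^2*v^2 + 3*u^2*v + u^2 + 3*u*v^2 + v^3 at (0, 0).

The Hessian of f at 0 has rank 1. Corank 1: A-series; mu = 2 gives A_2.

Type A_{2}, Milnor number mu = 2.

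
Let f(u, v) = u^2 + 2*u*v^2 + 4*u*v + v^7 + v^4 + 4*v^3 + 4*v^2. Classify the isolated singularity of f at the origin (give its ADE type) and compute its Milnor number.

The Hessian of f at 0 has rank 1. Corank 1: A-series; mu = 6 gives A_6.

Type A6, Milnor number mu = 6.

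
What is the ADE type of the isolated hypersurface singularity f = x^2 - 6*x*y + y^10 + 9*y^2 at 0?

The Hessian of f at 0 has rank 1. Corank 1: A-series; mu = 9 gives A_9.

A_{9}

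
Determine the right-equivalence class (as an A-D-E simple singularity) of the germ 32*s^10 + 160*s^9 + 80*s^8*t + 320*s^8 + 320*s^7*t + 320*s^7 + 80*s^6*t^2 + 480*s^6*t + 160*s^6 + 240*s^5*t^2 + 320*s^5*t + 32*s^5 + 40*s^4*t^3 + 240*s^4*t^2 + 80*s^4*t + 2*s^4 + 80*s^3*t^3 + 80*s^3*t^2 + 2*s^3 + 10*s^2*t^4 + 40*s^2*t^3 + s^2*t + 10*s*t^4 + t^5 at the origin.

D6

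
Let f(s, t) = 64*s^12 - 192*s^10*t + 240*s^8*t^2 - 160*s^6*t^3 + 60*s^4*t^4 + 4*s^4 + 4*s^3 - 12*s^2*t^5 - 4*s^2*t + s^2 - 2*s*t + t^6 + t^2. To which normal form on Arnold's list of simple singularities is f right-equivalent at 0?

A_{5}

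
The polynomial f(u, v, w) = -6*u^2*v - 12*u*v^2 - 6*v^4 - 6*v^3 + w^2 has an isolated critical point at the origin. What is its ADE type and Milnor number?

Type D_{5}, Milnor number mu = 5.

The Hessian of f at 0 has rank 1. Corank 2; j^3 = -6*v*(u + v)^2 has shape L^2 M (L != M), so D-series; mu = 5 gives D_5.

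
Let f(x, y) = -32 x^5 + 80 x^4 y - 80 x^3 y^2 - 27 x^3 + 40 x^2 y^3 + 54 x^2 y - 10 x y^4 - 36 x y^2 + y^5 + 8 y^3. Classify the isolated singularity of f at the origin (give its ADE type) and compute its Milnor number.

The Hessian of f at 0 is [[0, 0], [0, 0]] with rank 0, so corank 2. A Groebner basis of the Jacobian ideal J(f) in C{x,y} is {y^5, x*y^3 - 5*y^4/8, x^2 - 4*x*y/3 + 4*y^2/9}; counting standard monomials gives mu = 8. Corank 2; j^3 = -(3*x - 2*y)^3 is a perfect cube, so E-series; the 5-jet and mu = 8 give E_8.

Type E8, Milnor number mu = 8.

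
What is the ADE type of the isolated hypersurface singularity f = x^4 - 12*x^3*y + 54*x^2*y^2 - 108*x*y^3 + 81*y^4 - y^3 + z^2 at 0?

E_{6}

The Hessian of f at 0 is [[0, 0, 0], [0, 0, 0], [0, 0, 2]] with rank 1, so corank 2. A Groebner basis of the Jacobian ideal J(f) in C{x,y,z} is {x^3 - 9*x^2*y, y^2, z}; counting standard monomials gives mu = 6. Corank 2; j^3 = -y^3 is a perfect cube, so E-series; the 4-jet and mu = 6 give E_6.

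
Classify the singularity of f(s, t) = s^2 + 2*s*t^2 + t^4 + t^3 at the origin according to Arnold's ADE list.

A2

The Hessian of f at 0 has rank 1. Corank 1: A-series; mu = 2 gives A_2.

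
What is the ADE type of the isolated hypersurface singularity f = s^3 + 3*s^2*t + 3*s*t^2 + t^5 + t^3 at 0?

E_{8}

The Hessian of f at 0 is [[0, 0], [0, 0]] with rank 0, so corank 2. A Groebner basis of the Jacobian ideal J(f) in C{s,t} is {t^4, s^2 + 2*s*t + t^2}; counting standard monomials gives mu = 8. Corank 2; j^3 = (s + t)^3 is a perfect cube, so E-series; the 5-jet and mu = 8 give E_8.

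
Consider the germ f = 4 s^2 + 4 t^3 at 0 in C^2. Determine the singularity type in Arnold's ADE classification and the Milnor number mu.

The Hessian of f at 0 is [[8, 0], [0, 0]] with rank 1, so corank 1. A Groebner basis of the Jacobian ideal J(f) in C{s,t} is {t^2, s}; counting standard monomials gives mu = 2. Corank 1: A-series; mu = 2 gives A_2.

Type A_2, Milnor number mu = 2.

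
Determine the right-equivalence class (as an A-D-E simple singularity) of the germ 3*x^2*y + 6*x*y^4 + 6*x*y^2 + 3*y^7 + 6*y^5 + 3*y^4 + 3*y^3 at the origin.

The Hessian of f at 0 is [[0, 0], [0, 0]] with rank 0, so corank 2. A Groebner basis of the Jacobian ideal J(f) in C{x,y} is {x^3 - x^2/4 + y^2/4, x^2/4 + y^3 - y^2/4, x*y + y^2}; counting standard monomials gives mu = 5. Corank 2; j^3 = 3*y*(x + y)^2 has shape L^2 M (L != M), so D-series; mu = 5 gives D_5.

D5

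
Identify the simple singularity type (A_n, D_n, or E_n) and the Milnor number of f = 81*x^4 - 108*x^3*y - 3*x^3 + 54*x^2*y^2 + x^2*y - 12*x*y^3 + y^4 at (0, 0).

Type D_{5}, Milnor number mu = 5.

The Hessian of f at 0 has rank 0. Corank 2; j^3 = -x^2*(3*x - y) has shape L^2 M (L != M), so D-series; mu = 5 gives D_5.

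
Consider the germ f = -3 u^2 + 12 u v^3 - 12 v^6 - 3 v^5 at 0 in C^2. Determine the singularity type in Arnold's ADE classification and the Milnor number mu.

Type A_4, Milnor number mu = 4.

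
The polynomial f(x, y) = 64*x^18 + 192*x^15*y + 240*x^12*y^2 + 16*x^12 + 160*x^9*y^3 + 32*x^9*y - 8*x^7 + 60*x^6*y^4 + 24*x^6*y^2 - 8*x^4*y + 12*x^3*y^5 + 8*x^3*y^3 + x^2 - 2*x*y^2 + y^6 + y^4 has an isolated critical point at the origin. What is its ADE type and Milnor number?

Type A_5, Milnor number mu = 5.

The Hessian of f at 0 has rank 1. Corank 1: A-series; mu = 5 gives A_5.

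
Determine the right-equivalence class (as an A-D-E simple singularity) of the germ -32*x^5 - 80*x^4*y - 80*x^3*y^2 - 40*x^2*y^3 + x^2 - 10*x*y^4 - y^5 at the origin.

A_4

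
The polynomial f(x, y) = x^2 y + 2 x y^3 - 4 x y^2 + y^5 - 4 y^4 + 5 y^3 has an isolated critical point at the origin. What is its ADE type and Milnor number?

Type D_{4}, Milnor number mu = 4.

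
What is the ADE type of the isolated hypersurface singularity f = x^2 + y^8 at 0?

A_{7}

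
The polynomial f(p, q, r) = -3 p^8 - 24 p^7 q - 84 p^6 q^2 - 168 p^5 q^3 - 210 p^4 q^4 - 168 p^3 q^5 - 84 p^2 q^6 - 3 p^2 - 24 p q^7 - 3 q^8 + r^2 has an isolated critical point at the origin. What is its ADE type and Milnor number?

Type A_{7}, Milnor number mu = 7.

The Hessian of f at 0 is [[-6, 0, 0], [0, 0, 0], [0, 0, 2]] with rank 2, so corank 1. A Groebner basis of the Jacobian ideal J(f) in C{p,q,r} is {q^7, p, r}; counting standard monomials gives mu = 7. Corank 1: A-series; mu = 7 gives A_7.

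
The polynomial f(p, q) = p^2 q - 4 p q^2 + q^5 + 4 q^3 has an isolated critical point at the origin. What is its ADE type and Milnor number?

The Hessian of f at 0 has rank 0. Corank 2; j^3 = q*(p - 2*q)^2 has shape L^2 M (L != M), so D-series; mu = 6 gives D_6.

Type D_{6}, Milnor number mu = 6.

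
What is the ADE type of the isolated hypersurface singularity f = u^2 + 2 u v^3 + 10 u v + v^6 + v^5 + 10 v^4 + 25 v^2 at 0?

A_4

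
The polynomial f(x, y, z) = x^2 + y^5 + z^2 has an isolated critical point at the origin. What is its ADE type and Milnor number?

Type A_{4}, Milnor number mu = 4.

The Hessian of f at 0 has rank 2. Corank 1: A-series; mu = 4 gives A_4.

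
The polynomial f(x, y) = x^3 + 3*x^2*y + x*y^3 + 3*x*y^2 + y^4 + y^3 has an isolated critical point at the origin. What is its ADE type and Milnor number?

The Hessian of f at 0 is [[0, 0], [0, 0]] with rank 0, so corank 2. A Groebner basis of the Jacobian ideal J(f) in C{x,y} is {x^3 + 3*x^2*y + 6*x^2 + 12*x*y + 6*y^2, -3*x^2 + x*y^2 - 6*x*y - 3*y^2, 3*x^2 + 6*x*y + y^3 + 3*y^2}; counting standard monomials gives mu = 7. Corank 2; j^3 = (x + y)^3 is a perfect cube, so E-series; the 4-jet and mu = 7 give E_7.

Type E_7, Milnor number mu = 7.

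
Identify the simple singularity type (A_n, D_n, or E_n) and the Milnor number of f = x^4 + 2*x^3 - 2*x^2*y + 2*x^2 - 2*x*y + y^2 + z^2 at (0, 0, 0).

Type A1, Milnor number mu = 1.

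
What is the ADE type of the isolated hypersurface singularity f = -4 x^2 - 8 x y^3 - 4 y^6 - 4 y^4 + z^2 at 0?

The Hessian of f at 0 has rank 2. Corank 1: A-series; mu = 3 gives A_3.

A_{3}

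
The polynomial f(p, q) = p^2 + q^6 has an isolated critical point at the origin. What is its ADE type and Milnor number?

Type A5, Milnor number mu = 5.

The Hessian of f at 0 has rank 1. Corank 1: A-series; mu = 5 gives A_5.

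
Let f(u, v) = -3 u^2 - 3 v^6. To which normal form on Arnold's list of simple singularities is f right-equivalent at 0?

A_5

The Hessian of f at 0 has rank 1. Corank 1: A-series; mu = 5 gives A_5.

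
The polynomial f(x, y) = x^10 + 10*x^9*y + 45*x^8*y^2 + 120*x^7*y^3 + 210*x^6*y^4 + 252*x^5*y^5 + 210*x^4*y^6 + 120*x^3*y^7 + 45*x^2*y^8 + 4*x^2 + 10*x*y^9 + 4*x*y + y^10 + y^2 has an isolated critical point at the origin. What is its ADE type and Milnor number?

The Hessian of f at 0 has rank 1. Corank 1: A-series; mu = 9 gives A_9.

Type A_{9}, Milnor number mu = 9.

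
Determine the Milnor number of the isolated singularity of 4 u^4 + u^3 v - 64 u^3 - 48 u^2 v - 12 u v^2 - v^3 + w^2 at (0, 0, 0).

7

The Hessian of f at 0 has rank 1. Corank 2; j^3 = -(4*u + v)^3 is a perfect cube, so E-series; the 4-jet and mu = 7 give E_7.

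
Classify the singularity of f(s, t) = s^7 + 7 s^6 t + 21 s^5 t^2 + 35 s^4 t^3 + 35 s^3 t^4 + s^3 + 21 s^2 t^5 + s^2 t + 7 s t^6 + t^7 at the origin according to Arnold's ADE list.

D8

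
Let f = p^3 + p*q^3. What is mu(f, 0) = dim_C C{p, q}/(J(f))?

The Hessian of f at 0 is [[0, 0], [0, 0]] with rank 0, so corank 2. A Groebner basis of the Jacobian ideal J(f) in C{p,q} is {p^3, p*q^2, 3*p^2 + q^3}; counting standard monomials gives mu = 7. Corank 2; j^3 = p^3 is a perfect cube, so E-series; the 4-jet and mu = 7 give E_7.

7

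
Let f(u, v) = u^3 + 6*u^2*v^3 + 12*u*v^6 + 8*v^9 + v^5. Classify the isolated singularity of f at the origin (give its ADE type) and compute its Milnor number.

Type E_8, Milnor number mu = 8.

The Hessian of f at 0 is [[0, 0], [0, 0]] with rank 0, so corank 2. A Groebner basis of the Jacobian ideal J(f) in C{u,v} is {u^2/4 + u*v^3, v^4, u^3, u^2*v}; counting standard monomials gives mu = 8. Corank 2; j^3 = u^3 is a perfect cube, so E-series; the 5-jet and mu = 8 give E_8.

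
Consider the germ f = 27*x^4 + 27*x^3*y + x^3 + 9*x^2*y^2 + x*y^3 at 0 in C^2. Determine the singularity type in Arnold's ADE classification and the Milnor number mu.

The Hessian of f at 0 is [[0, 0], [0, 0]] with rank 0, so corank 2. A Groebner basis of the Jacobian ideal J(f) in C{x,y} is {x^2/3 + y^4 + y^3/9, x^3, x^2*y - x^2/9 - y^3/27, 2*x^2/3 + x*y^2 + 2*y^3/9}; counting standard monomials gives mu = 7. Corank 2; j^3 = x^3 is a perfect cube, so E-series; the 4-jet and mu = 7 give E_7.

Type E_{7}, Milnor number mu = 7.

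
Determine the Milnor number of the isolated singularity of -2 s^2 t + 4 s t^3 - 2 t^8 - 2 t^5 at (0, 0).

9

The Hessian of f at 0 has rank 0. Corank 2; j^3 = -2*s^2*t has shape L^2 M (L != M), so D-series; mu = 9 gives D_9.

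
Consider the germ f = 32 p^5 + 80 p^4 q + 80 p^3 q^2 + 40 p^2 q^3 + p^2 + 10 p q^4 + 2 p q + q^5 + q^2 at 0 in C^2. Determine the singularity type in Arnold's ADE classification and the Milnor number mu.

Type A4, Milnor number mu = 4.

The Hessian of f at 0 is [[2, 2], [2, 2]] with rank 1, so corank 1. A Groebner basis of the Jacobian ideal J(f) in C{p,q} is {q^4, p + q}; counting standard monomials gives mu = 4. Corank 1: A-series; mu = 4 gives A_4.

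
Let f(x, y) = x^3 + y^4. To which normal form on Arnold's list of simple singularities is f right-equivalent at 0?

E_6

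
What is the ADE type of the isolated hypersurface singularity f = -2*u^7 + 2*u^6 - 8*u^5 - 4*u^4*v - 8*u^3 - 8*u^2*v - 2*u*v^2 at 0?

The Hessian of f at 0 is [[0, 0], [0, 0]] with rank 0, so corank 2. A Groebner basis of the Jacobian ideal J(f) in C{u,v} is {32*u^2 + 16*u*v + v^4, u^3 + u^2 + u*v + v^3/8 + v^2/4, u^2*v - 4*u^2/3 - 4*u*v/3 - v^3/4 - v^2/3, 4*u^2/3 + u*v^2 + 4*u*v/3 + v^3/2 + v^2/3}; counting standard monomials gives mu = 7. Corank 2; j^3 = -2*u*(2*u + v)^2 has shape L^2 M (L != M), so D-series; mu = 7 gives D_7.

D7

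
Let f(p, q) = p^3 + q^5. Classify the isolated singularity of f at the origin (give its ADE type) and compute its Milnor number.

Type E8, Milnor number mu = 8.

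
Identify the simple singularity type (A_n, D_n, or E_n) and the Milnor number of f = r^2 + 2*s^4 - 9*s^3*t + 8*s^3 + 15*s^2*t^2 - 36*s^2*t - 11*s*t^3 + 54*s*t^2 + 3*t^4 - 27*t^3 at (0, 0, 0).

The Hessian of f at 0 has rank 1. Corank 2; j^3 = (2*s - 3*t)^3 is a perfect cube, so E-series; the 4-jet and mu = 7 give E_7.

Type E_7, Milnor number mu = 7.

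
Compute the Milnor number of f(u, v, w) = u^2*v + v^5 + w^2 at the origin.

6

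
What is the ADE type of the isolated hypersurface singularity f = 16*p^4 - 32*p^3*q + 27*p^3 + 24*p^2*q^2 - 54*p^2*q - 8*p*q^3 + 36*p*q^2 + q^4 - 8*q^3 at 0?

E_6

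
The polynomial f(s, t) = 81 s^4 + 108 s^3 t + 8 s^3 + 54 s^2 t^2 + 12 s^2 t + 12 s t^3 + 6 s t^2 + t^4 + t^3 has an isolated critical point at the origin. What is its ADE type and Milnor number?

Type E_6, Milnor number mu = 6.

The Hessian of f at 0 is [[0, 0], [0, 0]] with rank 0, so corank 2. A Groebner basis of the Jacobian ideal J(f) in C{s,t} is {t^4, s*t^2 + 4*t^3/9, s^2 + s*t + t^2/4}; counting standard monomials gives mu = 6. Corank 2; j^3 = (2*s + t)^3 is a perfect cube, so E-series; the 4-jet and mu = 6 give E_6.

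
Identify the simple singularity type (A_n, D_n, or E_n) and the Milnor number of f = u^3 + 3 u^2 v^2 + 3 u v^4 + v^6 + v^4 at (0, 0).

The Hessian of f at 0 has rank 0. Corank 2; j^3 = u^3 is a perfect cube, so E-series; the 4-jet and mu = 6 give E_6.

Type E_{6}, Milnor number mu = 6.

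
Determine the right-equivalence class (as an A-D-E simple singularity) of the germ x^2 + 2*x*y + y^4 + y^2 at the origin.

A_3

The Hessian of f at 0 has rank 1. Corank 1: A-series; mu = 3 gives A_3.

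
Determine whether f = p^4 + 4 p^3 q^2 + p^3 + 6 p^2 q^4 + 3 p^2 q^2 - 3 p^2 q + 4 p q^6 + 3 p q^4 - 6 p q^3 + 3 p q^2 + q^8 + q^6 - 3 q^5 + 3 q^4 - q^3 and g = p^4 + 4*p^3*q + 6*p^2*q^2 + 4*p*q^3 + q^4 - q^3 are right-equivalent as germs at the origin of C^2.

The Hessian of f at 0 has rank 0. Corank 2; j^3 = (p - q)^3 is a perfect cube, so E-series; the 4-jet and mu = 6 give E_6. The Hessian of g at 0 has rank 0. Corank 2; j^3 = -q^3 is a perfect cube, so E-series; the 4-jet and mu = 6 give E_6. Both have type E_6, hence right-equivalent.

Yes.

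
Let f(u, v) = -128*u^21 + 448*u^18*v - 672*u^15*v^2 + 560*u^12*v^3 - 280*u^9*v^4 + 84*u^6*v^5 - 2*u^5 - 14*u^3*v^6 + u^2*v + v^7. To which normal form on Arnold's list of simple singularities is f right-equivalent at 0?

D8

The Hessian of f at 0 has rank 0. Corank 2; j^3 = u^2*v has shape L^2 M (L != M), so D-series; mu = 8 gives D_8.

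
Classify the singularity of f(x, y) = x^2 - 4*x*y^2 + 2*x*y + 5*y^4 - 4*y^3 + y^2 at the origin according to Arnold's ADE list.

A3

The Hessian of f at 0 has rank 1. Corank 1: A-series; mu = 3 gives A_3.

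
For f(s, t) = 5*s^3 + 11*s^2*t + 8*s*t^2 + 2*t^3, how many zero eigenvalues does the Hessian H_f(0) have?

2

Hessian at 0 has rank 0.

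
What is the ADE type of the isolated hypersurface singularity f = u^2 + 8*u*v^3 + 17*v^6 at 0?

A5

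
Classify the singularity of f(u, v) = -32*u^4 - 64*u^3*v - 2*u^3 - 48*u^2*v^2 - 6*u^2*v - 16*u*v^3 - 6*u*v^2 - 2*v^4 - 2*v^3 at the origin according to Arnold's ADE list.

The Hessian of f at 0 has rank 0. Corank 2; j^3 = -2*(u + v)^3 is a perfect cube, so E-series; the 4-jet and mu = 6 give E_6.

E6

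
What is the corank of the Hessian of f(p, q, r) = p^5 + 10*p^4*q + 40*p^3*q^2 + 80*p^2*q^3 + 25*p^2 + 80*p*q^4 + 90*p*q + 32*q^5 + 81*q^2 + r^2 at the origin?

The Hessian at 0 is [[50, 90, 0], [90, 162, 0], [0, 0, 2]] of rank 2; hence corank 1.

1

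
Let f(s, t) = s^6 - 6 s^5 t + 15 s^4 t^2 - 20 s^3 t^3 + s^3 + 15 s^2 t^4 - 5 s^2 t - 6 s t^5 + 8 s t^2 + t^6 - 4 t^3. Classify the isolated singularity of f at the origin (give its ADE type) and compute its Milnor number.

The Hessian of f at 0 is [[0, 0], [0, 0]] with rank 0, so corank 2. A Groebner basis of the Jacobian ideal J(f) in C{s,t} is {-s*t/6 + t^5 + t^2/3, s*t^2 - 2*t^3, s^2 - 3*s*t + 2*t^2}; counting standard monomials gives mu = 7. Corank 2; j^3 = (s - 2*t)^2*(s - t) has shape L^2 M (L != M), so D-series; mu = 7 gives D_7.

Type D_7, Milnor number mu = 7.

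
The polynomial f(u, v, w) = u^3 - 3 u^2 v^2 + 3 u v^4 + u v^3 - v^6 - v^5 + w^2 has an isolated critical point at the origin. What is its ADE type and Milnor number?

Type E_{7}, Milnor number mu = 7.

The Hessian of f at 0 has rank 1. Corank 2; j^3 = u^3 is a perfect cube, so E-series; the 4-jet and mu = 7 give E_7.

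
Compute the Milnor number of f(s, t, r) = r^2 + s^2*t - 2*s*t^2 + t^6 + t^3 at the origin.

7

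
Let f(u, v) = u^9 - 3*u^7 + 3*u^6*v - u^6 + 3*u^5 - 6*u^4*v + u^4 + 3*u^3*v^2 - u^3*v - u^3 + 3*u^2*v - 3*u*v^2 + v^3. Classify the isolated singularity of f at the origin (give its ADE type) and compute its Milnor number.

The Hessian of f at 0 has rank 0. Corank 2; j^3 = -(u - v)^3 is a perfect cube, so E-series; the 4-jet and mu = 7 give E_7.

Type E_7, Milnor number mu = 7.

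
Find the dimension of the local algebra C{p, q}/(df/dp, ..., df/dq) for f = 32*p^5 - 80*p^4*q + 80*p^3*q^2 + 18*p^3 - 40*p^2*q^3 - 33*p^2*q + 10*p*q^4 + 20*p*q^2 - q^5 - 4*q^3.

The Hessian of f at 0 has rank 0. Corank 2; j^3 = (2*p - q)*(3*p - 2*q)^2 has shape L^2 M (L != M), so D-series; mu = 6 gives D_6.

6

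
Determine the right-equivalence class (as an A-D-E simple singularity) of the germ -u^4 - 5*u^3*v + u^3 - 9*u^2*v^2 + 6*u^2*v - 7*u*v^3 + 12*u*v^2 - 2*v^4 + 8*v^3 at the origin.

The Hessian of f at 0 has rank 0. Corank 2; j^3 = (u + 2*v)^3 is a perfect cube, so E-series; the 4-jet and mu = 7 give E_7.

E_7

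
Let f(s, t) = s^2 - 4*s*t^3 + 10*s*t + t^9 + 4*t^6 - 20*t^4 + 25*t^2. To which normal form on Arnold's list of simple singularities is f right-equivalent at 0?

The Hessian of f at 0 is [[2, 10], [10, 50]] with rank 1, so corank 1. A Groebner basis of the Jacobian ideal J(f) in C{s,t} is {s^2*t^2 + 5*s^2 + 75*s*t/2 + 125*t^2/2, s^3 + 15*s^2*t + 75*s*t^2 + 125*s/2 + 625*t/2, -s/2 + t^3 - 5*t/2}; counting standard monomials gives mu = 8. Corank 1: A-series; mu = 8 gives A_8.

A_{8}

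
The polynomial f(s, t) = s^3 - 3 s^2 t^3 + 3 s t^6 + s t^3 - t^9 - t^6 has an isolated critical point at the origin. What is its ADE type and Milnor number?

Type E_7, Milnor number mu = 7.

The Hessian of f at 0 has rank 0. Corank 2; j^3 = s^3 is a perfect cube, so E-series; the 4-jet and mu = 7 give E_7.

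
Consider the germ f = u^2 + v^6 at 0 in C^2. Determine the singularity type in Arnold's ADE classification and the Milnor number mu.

Type A_5, Milnor number mu = 5.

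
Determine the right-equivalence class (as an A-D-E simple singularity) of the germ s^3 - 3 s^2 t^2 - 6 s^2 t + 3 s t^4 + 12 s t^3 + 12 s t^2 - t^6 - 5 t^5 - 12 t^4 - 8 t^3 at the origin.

The Hessian of f at 0 is [[0, 0], [0, 0]] with rank 0, so corank 2. A Groebner basis of the Jacobian ideal J(f) in C{s,t} is {t^4, s^3 - 6*s^2*t + 6*s^2 - 24*s*t + 16*t^3 + 24*t^2, -s^2/2 + s*t^2 + 2*s*t - 2*t^3 - 2*t^2}; counting standard monomials gives mu = 8. Corank 2; j^3 = (s - 2*t)^3 is a perfect cube, so E-series; the 5-jet and mu = 8 give E_8.

E_{8}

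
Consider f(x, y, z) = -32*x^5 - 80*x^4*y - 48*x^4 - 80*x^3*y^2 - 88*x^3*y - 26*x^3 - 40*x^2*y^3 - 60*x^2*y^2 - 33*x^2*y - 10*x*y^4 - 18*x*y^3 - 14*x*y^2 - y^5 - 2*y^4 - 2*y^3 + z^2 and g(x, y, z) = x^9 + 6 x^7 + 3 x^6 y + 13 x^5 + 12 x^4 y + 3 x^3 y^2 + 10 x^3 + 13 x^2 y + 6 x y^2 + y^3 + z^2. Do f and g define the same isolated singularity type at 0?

Yes.

The Hessian of f at 0 has rank 1. Corank 2; j^3 = -(2*x + y)*(13*x^2 + 10*x*y + 2*y^2) splits into three distinct lines over C (the quadratic factor has nonzero discriminant), so D_4. The Hessian of g at 0 has rank 1. Corank 2; j^3 = (2*x + y)*(5*x^2 + 4*x*y + y^2) splits into three distinct lines over C (the quadratic factor has nonzero discriminant), so D_4. Both have type D_4, hence right-equivalent.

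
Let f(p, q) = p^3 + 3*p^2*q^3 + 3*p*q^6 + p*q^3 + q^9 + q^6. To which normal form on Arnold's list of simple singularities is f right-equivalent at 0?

The Hessian of f at 0 has rank 0. Corank 2; j^3 = p^3 is a perfect cube, so E-series; the 4-jet and mu = 7 give E_7.

E_7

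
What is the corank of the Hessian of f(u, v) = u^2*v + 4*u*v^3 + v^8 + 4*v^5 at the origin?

2

The Hessian at 0 is [[0, 0], [0, 0]] of rank 0; hence corank 2.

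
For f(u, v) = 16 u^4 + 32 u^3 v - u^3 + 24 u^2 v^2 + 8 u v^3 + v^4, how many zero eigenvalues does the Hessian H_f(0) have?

2

Hessian at 0 has rank 0.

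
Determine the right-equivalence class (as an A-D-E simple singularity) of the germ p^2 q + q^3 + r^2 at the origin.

D_4

The Hessian of f at 0 has rank 1. Corank 2; j^3 = q*(p^2 + q^2) splits into three distinct lines over C (the quadratic factor has nonzero discriminant), so D_4.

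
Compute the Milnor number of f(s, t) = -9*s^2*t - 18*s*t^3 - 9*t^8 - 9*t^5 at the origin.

9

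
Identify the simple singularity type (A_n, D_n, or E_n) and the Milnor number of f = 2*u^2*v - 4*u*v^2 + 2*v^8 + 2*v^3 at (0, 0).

Type D9, Milnor number mu = 9.

The Hessian of f at 0 is [[0, 0], [0, 0]] with rank 0, so corank 2. A Groebner basis of the Jacobian ideal J(f) in C{u,v} is {u^2/8 + v^7 - v^2/8, u^3 - v^3, u*v - v^2}; counting standard monomials gives mu = 9. Corank 2; j^3 = 2*v*(u - v)^2 has shape L^2 M (L != M), so D-series; mu = 9 gives D_9.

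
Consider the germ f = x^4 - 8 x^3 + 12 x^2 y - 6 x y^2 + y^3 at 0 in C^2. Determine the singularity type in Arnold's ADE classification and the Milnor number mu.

Type E_{6}, Milnor number mu = 6.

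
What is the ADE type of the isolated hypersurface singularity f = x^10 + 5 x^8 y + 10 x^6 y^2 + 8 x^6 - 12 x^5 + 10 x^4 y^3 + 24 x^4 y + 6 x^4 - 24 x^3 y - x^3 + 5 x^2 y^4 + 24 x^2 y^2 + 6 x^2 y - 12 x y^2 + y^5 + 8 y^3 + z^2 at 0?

E8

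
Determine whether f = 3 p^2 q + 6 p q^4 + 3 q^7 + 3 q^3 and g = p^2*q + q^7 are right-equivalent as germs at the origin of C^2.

The Hessian of f at 0 is [[0, 0], [0, 0]] with rank 0, so corank 2. A Groebner basis of the Jacobian ideal J(f) in C{p,q} is {q^3, p^2 + 3*q^2, p*q}; counting standard monomials gives mu = 4. Corank 2; j^3 = 3*q*(p^2 + q^2) splits into three distinct lines over C (the quadratic factor has nonzero discriminant), so D_4. The Hessian of g at 0 is [[0, 0], [0, 0]] with rank 0, so corank 2. A Groebner basis of the Jacobian ideal J(g) in C{p,q} is {p^2/7 + q^6, p^3, p*q}; counting standard monomials gives mu = 8. Corank 2; j^3 = p^2*q has shape L^2 M (L != M), so D-series; mu = 8 gives D_8. f is D_4 but g is D_8, hence not right-equivalent.

No.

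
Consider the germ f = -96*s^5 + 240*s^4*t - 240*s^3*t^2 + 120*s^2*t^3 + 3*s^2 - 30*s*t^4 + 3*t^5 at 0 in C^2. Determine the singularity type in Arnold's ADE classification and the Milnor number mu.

The Hessian of f at 0 is [[6, 0], [0, 0]] with rank 1, so corank 1. A Groebner basis of the Jacobian ideal J(f) in C{s,t} is {t^4, s}; counting standard monomials gives mu = 4. Corank 1: A-series; mu = 4 gives A_4.

Type A_{4}, Milnor number mu = 4.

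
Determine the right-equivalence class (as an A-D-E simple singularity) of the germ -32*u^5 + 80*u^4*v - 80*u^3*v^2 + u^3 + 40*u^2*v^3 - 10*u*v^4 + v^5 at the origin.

E_8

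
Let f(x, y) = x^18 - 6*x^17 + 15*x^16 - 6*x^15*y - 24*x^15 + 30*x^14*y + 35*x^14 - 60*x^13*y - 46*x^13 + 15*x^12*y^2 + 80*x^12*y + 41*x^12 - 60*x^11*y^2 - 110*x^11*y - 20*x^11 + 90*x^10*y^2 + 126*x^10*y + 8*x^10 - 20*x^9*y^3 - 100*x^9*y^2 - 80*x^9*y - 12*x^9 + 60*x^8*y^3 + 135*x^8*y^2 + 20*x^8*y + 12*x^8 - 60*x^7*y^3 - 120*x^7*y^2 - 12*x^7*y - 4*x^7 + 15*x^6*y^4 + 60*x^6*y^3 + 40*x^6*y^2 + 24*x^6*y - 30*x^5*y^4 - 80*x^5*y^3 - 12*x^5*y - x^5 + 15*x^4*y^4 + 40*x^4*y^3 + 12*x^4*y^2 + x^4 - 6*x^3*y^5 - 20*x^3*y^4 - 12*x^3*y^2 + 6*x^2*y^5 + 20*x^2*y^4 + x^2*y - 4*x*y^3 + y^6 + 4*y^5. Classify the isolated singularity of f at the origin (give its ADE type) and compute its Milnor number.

The Hessian of f at 0 has rank 0. Corank 2; j^3 = x^2*y has shape L^2 M (L != M), so D-series; mu = 7 gives D_7.

Type D7, Milnor number mu = 7.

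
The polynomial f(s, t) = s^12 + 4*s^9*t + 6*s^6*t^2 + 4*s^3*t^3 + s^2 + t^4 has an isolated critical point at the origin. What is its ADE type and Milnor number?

The Hessian of f at 0 has rank 1. Corank 1: A-series; mu = 3 gives A_3.

Type A_{3}, Milnor number mu = 3.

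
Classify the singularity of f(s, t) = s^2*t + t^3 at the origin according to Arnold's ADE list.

The Hessian of f at 0 has rank 0. Corank 2; j^3 = t*(s^2 + t^2) splits into three distinct lines over C (the quadratic factor has nonzero discriminant), so D_4.

D_4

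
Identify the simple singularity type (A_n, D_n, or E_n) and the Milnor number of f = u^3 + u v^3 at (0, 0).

Type E_7, Milnor number mu = 7.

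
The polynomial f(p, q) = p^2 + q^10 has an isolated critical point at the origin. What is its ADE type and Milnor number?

Type A_9, Milnor number mu = 9.

The Hessian of f at 0 has rank 1. Corank 1: A-series; mu = 9 gives A_9.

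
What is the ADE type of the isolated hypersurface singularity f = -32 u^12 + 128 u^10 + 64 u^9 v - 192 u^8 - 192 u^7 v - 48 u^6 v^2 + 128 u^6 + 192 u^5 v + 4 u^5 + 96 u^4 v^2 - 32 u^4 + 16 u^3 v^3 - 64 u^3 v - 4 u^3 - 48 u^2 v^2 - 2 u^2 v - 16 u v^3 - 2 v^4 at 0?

The Hessian of f at 0 has rank 0. Corank 2; j^3 = -2*u^2*(2*u + v) has shape L^2 M (L != M), so D-series; mu = 5 gives D_5.

D5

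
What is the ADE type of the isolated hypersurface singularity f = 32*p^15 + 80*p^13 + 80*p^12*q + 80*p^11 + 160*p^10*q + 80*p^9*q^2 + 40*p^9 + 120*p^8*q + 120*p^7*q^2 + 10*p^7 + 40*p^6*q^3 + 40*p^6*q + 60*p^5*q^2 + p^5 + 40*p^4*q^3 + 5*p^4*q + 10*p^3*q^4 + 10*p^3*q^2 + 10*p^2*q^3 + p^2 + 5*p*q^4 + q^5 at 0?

A_{4}

The Hessian of f at 0 is [[2, 0], [0, 0]] with rank 1, so corank 1. A Groebner basis of the Jacobian ideal J(f) in C{p,q} is {q^4, p}; counting standard monomials gives mu = 4. Corank 1: A-series; mu = 4 gives A_4.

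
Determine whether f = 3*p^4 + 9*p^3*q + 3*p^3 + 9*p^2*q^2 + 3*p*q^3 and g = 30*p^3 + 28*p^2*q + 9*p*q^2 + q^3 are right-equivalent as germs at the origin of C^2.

No.

The Hessian of f at 0 has rank 0. Corank 2; j^3 = 3*p^3 is a perfect cube, so E-series; the 4-jet and mu = 7 give E_7. The Hessian of g at 0 has rank 0. Corank 2; j^3 = (3*p + q)*(10*p^2 + 6*p*q + q^2) splits into three distinct lines over C (the quadratic factor has nonzero discriminant), so D_4. f is E_7 but g is D_4, hence not right-equivalent.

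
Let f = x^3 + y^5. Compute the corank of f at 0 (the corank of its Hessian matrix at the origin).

Hessian at 0 has rank 0.

2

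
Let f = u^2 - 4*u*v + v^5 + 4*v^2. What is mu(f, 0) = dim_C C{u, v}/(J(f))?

4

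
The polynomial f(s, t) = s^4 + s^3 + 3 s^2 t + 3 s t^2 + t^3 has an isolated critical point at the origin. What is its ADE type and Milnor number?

Type E_{6}, Milnor number mu = 6.

The Hessian of f at 0 has rank 0. Corank 2; j^3 = (s + t)^3 is a perfect cube, so E-series; the 4-jet and mu = 6 give E_6.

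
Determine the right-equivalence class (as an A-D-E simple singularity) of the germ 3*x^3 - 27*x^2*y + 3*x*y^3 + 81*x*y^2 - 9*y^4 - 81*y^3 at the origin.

E_{7}

The Hessian of f at 0 is [[0, 0], [0, 0]] with rank 0, so corank 2. A Groebner basis of the Jacobian ideal J(f) in C{x,y} is {x^3 - 9*x^2*y - 162*x^2 + 972*x*y - 1458*y^2, 9*x^2 + x*y^2 - 54*x*y + 81*y^2, 3*x^2 - 18*x*y + y^3 + 27*y^2}; counting standard monomials gives mu = 7. Corank 2; j^3 = 3*(x - 3*y)^3 is a perfect cube, so E-series; the 4-jet and mu = 7 give E_7.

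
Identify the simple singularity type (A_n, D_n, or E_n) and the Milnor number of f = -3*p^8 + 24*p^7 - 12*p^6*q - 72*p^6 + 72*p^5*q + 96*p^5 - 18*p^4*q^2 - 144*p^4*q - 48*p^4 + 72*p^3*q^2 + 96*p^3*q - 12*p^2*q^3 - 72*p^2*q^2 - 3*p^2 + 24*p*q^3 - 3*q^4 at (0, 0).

Type A3, Milnor number mu = 3.

The Hessian of f at 0 is [[-6, 0], [0, 0]] with rank 1, so corank 1. A Groebner basis of the Jacobian ideal J(f) in C{p,q} is {q^3, p}; counting standard monomials gives mu = 3. Corank 1: A-series; mu = 3 gives A_3.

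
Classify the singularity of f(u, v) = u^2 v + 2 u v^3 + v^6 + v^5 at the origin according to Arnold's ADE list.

D_7

The Hessian of f at 0 has rank 0. Corank 2; j^3 = u^2*v has shape L^2 M (L != M), so D-series; mu = 7 gives D_7.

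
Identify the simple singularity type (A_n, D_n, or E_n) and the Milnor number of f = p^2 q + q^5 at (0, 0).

The Hessian of f at 0 is [[0, 0], [0, 0]] with rank 0, so corank 2. A Groebner basis of the Jacobian ideal J(f) in C{p,q} is {p^2/5 + q^4, p^3, p*q}; counting standard monomials gives mu = 6. Corank 2; j^3 = p^2*q has shape L^2 M (L != M), so D-series; mu = 6 gives D_6.

Type D6, Milnor number mu = 6.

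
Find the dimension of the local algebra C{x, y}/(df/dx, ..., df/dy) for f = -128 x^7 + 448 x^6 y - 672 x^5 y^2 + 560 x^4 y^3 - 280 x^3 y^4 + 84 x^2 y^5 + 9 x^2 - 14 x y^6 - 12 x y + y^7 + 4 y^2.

6

The Hessian of f at 0 is [[18, -12], [-12, 8]] with rank 1, so corank 1. A Groebner basis of the Jacobian ideal J(f) in C{x,y} is {y^6, x - 2*y/3}; counting standard monomials gives mu = 6. Corank 1: A-series; mu = 6 gives A_6.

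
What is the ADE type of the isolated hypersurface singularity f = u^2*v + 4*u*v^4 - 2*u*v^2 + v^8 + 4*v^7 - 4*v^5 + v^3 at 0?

D_9

The Hessian of f at 0 is [[0, 0], [0, 0]] with rank 0, so corank 2. A Groebner basis of the Jacobian ideal J(f) in C{u,v} is {u^2*v^2 + 2*u^2*v + u^2 - 4*u*v^2 - 3*u*v/2 + 2*v^3 + v^2/2, u^2*v + u^2/2 + u*v^3 - 2*u*v^2 - u*v/2 + v^3, u*v/2 + v^4 - v^2/2, u^3 - 3*u^2*v + 3*u*v^2 - v^3}; counting standard monomials gives mu = 9. Corank 2; j^3 = v*(u - v)^2 has shape L^2 M (L != M), so D-series; mu = 9 gives D_9.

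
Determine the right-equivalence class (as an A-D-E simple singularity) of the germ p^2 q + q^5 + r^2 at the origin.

The Hessian of f at 0 has rank 1. Corank 2; j^3 = p^2*q has shape L^2 M (L != M), so D-series; mu = 6 gives D_6.

D_{6}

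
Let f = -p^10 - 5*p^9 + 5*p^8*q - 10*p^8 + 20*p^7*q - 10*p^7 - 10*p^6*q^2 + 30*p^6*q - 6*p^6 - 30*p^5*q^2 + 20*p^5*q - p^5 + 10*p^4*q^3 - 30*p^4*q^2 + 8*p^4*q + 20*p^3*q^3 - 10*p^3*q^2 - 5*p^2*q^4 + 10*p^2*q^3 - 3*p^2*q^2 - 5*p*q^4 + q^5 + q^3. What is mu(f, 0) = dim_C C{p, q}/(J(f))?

The Hessian of f at 0 is [[0, 0], [0, 0]] with rank 0, so corank 2. A Groebner basis of the Jacobian ideal J(f) in C{p,q} is {p^4 - 2*p*q^2, p^2*q - p*q^2 - q^2/2, q^3}; counting standard monomials gives mu = 8. Corank 2; j^3 = q^3 is a perfect cube, so E-series; the 5-jet and mu = 8 give E_8.

8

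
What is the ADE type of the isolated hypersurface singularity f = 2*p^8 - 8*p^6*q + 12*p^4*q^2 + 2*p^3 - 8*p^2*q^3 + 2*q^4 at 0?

E6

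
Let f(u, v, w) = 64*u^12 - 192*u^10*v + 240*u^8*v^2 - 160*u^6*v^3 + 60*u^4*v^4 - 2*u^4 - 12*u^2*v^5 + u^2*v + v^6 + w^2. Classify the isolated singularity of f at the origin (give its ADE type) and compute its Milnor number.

Type D_{7}, Milnor number mu = 7.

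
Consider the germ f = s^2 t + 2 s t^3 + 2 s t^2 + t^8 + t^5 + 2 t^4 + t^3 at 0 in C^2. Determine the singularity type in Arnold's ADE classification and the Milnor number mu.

Type D9, Milnor number mu = 9.

The Hessian of f at 0 is [[0, 0], [0, 0]] with rank 0, so corank 2. A Groebner basis of the Jacobian ideal J(f) in C{s,t} is {s^4 + 6*s^3 + 14*s^2*t + s^2/2 + 23*s*t^2/2 - 5*s*t/2 - 3*t^2, s^3*t - 3*s^3 - 6*s^2*t - s^2/8 - 33*s*t^2/8 + 7*s*t/8 + t^2, s^3 + s^2*t^2 + s^2*t, s*t + t^3 + t^2}; counting standard monomials gives mu = 9. Corank 2; j^3 = t*(s + t)^2 has shape L^2 M (L != M), so D-series; mu = 9 gives D_9.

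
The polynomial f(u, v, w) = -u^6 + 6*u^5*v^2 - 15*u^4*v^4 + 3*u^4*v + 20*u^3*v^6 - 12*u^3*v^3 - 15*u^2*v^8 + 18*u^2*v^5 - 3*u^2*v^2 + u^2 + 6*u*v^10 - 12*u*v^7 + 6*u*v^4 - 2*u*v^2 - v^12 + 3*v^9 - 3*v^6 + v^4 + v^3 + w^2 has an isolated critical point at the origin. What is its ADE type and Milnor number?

Type A_{2}, Milnor number mu = 2.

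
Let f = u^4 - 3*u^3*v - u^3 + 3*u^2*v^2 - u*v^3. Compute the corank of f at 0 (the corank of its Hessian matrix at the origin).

The Hessian at 0 is [[0, 0], [0, 0]] of rank 0; hence corank 2.

2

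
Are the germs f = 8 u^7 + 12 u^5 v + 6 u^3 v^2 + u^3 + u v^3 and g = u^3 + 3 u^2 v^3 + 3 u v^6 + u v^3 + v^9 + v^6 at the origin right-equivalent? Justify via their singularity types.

Yes.

The Hessian of f at 0 has rank 0. Corank 2; j^3 = u^3 is a perfect cube, so E-series; the 4-jet and mu = 7 give E_7. The Hessian of g at 0 has rank 0. Corank 2; j^3 = u^3 is a perfect cube, so E-series; the 4-jet and mu = 7 give E_7. Both have type E_7, hence right-equivalent.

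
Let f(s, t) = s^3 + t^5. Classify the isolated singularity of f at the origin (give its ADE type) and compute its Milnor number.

Type E8, Milnor number mu = 8.

The Hessian of f at 0 has rank 0. Corank 2; j^3 = s^3 is a perfect cube, so E-series; the 5-jet and mu = 8 give E_8.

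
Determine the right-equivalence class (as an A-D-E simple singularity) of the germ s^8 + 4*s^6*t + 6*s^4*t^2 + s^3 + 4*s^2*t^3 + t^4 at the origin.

E_{6}

The Hessian of f at 0 has rank 0. Corank 2; j^3 = s^3 is a perfect cube, so E-series; the 4-jet and mu = 6 give E_6.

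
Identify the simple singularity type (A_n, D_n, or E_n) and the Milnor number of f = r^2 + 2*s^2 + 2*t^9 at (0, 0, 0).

Type A_8, Milnor number mu = 8.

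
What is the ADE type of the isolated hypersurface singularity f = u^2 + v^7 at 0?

The Hessian of f at 0 has rank 1. Corank 1: A-series; mu = 6 gives A_6.

A6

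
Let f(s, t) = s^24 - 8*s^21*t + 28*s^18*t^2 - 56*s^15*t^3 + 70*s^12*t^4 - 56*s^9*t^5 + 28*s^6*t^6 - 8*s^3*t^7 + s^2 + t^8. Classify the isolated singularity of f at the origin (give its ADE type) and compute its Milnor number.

Type A7, Milnor number mu = 7.

The Hessian of f at 0 is [[2, 0], [0, 0]] with rank 1, so corank 1. A Groebner basis of the Jacobian ideal J(f) in C{s,t} is {t^7, s}; counting standard monomials gives mu = 7. Corank 1: A-series; mu = 7 gives A_7.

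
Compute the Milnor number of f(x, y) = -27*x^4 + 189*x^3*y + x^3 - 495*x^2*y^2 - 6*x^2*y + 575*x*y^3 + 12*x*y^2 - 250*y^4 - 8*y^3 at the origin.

7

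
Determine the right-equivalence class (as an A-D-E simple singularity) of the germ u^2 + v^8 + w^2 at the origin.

A_7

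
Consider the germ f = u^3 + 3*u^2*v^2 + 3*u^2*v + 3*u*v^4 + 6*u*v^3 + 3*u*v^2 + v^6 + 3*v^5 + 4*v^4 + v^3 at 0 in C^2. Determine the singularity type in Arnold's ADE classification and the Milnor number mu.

Type E_{6}, Milnor number mu = 6.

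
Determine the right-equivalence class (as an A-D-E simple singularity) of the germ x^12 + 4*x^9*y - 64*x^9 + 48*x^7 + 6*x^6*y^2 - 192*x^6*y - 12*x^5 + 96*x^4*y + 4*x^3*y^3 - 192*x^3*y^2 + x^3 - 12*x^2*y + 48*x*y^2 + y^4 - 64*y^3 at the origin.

E6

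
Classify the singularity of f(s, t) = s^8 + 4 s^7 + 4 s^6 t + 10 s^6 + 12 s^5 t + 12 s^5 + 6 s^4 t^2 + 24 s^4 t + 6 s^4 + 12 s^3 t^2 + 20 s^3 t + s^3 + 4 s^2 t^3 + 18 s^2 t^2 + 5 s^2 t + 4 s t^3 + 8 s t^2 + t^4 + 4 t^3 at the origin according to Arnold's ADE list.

D_{5}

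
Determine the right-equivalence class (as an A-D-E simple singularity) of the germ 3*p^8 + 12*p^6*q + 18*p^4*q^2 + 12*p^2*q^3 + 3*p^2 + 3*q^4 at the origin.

The Hessian of f at 0 has rank 1. Corank 1: A-series; mu = 3 gives A_3.

A_3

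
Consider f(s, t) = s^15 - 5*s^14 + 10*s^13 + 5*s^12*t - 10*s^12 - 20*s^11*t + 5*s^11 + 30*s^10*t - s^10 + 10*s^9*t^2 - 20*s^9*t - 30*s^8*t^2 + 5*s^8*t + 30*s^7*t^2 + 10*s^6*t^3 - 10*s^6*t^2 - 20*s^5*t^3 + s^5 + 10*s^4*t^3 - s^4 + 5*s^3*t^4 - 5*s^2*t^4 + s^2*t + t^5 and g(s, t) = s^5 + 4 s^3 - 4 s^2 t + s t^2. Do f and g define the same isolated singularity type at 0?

Yes.

The Hessian of f at 0 is [[0, 0], [0, 0]] with rank 0, so corank 2. A Groebner basis of the Jacobian ideal J(f) in C{s,t} is {s^2/5 + t^4, s^3, s*t}; counting standard monomials gives mu = 6. Corank 2; j^3 = s^2*t has shape L^2 M (L != M), so D-series; mu = 6 gives D_6. The Hessian of g at 0 is [[0, 0], [0, 0]] with rank 0, so corank 2. A Groebner basis of the Jacobian ideal J(g) in C{s,t} is {-32*s*t/5 + t^4 + 16*t^2/5, s*t^2 - t^3/2, s^2 - s*t/2}; counting standard monomials gives mu = 6. Corank 2; j^3 = s*(2*s - t)^2 has shape L^2 M (L != M), so D-series; mu = 6 gives D_6. Both have type D_6, hence right-equivalent.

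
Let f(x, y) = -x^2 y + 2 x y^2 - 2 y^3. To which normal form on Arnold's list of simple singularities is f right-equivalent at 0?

D4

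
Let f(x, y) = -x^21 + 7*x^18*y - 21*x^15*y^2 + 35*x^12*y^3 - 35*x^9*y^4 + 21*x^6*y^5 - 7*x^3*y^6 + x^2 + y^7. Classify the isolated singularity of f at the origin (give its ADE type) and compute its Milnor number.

The Hessian of f at 0 has rank 1. Corank 1: A-series; mu = 6 gives A_6.

Type A_{6}, Milnor number mu = 6.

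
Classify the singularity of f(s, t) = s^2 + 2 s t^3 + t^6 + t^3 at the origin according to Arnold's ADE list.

The Hessian of f at 0 is [[2, 0], [0, 0]] with rank 1, so corank 1. A Groebner basis of the Jacobian ideal J(f) in C{s,t} is {t^2, s}; counting standard monomials gives mu = 2. Corank 1: A-series; mu = 2 gives A_2.

A_2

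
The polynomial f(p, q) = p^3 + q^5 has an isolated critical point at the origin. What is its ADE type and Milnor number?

The Hessian of f at 0 has rank 0. Corank 2; j^3 = p^3 is a perfect cube, so E-series; the 5-jet and mu = 8 give E_8.

Type E8, Milnor number mu = 8.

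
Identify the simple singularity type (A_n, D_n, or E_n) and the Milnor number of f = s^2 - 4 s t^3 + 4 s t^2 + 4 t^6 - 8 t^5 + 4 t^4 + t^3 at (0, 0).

The Hessian of f at 0 is [[2, 0], [0, 0]] with rank 1, so corank 1. A Groebner basis of the Jacobian ideal J(f) in C{s,t} is {t^2, s}; counting standard monomials gives mu = 2. Corank 1: A-series; mu = 2 gives A_2.

Type A_{2}, Milnor number mu = 2.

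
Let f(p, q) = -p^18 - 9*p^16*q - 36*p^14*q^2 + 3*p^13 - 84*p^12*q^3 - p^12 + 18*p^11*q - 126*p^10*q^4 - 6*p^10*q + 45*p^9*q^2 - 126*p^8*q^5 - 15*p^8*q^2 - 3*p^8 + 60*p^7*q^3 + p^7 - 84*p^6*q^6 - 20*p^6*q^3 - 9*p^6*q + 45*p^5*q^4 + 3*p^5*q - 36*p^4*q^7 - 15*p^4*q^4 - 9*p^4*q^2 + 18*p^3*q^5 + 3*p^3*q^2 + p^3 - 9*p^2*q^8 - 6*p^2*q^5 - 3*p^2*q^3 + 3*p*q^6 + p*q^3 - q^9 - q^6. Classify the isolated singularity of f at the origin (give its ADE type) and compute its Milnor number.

The Hessian of f at 0 has rank 0. Corank 2; j^3 = p^3 is a perfect cube, so E-series; the 4-jet and mu = 7 give E_7.

Type E_{7}, Milnor number mu = 7.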